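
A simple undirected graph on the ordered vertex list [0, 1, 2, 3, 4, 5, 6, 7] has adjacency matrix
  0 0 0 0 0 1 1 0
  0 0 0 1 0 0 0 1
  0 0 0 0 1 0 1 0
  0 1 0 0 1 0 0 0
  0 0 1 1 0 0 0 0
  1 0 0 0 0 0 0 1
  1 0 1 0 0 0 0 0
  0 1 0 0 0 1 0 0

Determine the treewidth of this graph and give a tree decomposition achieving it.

Every bag has size at most 3, so the width is 3 − 1 = 2 and tw(G) ≤ 2. For the lower bound, G contains the cycle 2–6–0–5–7–1–3–4–2, so G is not a forest; only forests have treewidth ≤ 1, hence tw(G) ≥ 2. The upper and lower bounds meet at 2, so that is the treewidth.

Treewidth 2.
Bags: B1 = {0, 2, 6}  B2 = {0, 2, 5}  B3 = {2, 5, 7}  B4 = {1, 2, 7}  B5 = {1, 2, 3}  B6 = {2, 3, 4}
Tree: B1–B2, B2–B3, B3–B4, B4–B5, B5–B6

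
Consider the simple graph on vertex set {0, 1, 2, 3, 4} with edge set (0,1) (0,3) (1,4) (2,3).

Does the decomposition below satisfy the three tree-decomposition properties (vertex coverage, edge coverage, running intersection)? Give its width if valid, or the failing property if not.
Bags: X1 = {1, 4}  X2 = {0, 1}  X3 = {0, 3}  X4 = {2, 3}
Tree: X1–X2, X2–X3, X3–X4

Yes; width 1.

Checking the three conditions: (i) the bags cover all of {0, 1, 2, 3, 4}; (ii) for each edge, some bag contains both endpoints; (iii) the bags containing any fixed vertex form a subtree. All hold, so the decomposition is valid with width 2 − 1 = 1.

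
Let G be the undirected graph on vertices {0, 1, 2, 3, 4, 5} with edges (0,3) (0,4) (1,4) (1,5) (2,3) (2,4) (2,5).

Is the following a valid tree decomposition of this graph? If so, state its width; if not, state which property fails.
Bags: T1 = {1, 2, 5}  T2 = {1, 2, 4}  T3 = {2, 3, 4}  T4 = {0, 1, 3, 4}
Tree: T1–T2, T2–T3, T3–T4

A tree decomposition must satisfy three properties: every vertex lies in some bag; for every edge, both endpoints lie together in some bag; and for every vertex, the bags containing it form a connected subtree. Here bags containing vertex 1 are not connected in the tree, so the decomposition is invalid.

No — bags containing vertex 1 are not connected in the tree.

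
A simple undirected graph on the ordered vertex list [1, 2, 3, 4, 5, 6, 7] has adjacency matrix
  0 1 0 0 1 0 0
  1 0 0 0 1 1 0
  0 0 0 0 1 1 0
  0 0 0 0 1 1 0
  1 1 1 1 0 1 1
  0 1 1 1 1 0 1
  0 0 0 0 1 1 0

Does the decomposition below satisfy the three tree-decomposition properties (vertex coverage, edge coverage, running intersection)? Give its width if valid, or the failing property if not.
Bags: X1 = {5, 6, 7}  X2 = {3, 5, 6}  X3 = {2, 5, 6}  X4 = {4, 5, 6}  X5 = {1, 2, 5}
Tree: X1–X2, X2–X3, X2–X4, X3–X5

Vertex coverage: the bags together contain {1, 2, 3, 4, 5, 6, 7}, the full vertex set. Edge coverage: each edge of G has both endpoints in at least one bag. Running intersection: for every vertex, the bags containing it form a connected subtree. All three properties hold, so this is a valid tree decomposition of width max|bag| − 1 = 2, and hence tw(G) ≤ 2.

Yes; width 2.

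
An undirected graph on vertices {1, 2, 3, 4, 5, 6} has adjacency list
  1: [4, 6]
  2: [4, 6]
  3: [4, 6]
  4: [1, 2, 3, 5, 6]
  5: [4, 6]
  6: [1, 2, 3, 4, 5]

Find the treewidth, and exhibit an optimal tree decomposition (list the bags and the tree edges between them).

Treewidth 2.
Bags: B1 = {2, 4, 6}  B2 = {1, 4, 6}  B3 = {4, 5, 6}  B4 = {3, 4, 6}
Tree: B1–B2, B1–B3, B2–B4

Each bag holds 3 vertices, so the decomposition has width 2, which upper-bounds the treewidth. On the other hand G contains the 3-clique {1, 4, 6}. A clique must lie in a single bag of any decomposition, so no decomposition can have width below 2. Combining the bounds, tw(G) = 2.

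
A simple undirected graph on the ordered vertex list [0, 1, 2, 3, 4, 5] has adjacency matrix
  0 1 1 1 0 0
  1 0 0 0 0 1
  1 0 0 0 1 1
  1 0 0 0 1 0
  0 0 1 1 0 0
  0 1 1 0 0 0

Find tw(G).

2

A width-2 tree decomposition is:
Bags: B1 = {0, 3, 4}  B2 = {0, 2, 4}  B3 = {0, 1, 2}  B4 = {1, 2, 5}
Tree: B1–B2, B2–B3, B3–B4
Every bag has size at most 3, so the width is 3 − 1 = 2 and tw(G) ≤ 2. The edges 3–4–2–0–3 form a cycle, so G is not a tree and its treewidth is at least 2. The upper and lower bounds meet at 2, so that is the treewidth.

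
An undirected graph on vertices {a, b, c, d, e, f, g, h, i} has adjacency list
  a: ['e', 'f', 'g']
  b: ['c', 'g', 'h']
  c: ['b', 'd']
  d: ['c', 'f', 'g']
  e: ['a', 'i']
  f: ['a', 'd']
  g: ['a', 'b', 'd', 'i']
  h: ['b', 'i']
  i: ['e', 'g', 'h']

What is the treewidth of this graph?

3

A width-3 tree decomposition is:
Bags: B1 = {b, c, h, i}  B2 = {b, c, g, i}  B3 = {c, d, g, i}  B4 = {d, e, g, i}  B5 = {a, d, e, g}  B6 = {a, d, e, f}
Tree: B1–B2, B2–B3, B3–B4, B4–B5, B5–B6
Each bag holds 4 vertices, so the decomposition has width 3, which upper-bounds the treewidth. For the lower bound: the 4 vertex sets {b,c,h}, {i}, {g}, {a,d,e,f} are disjoint, each induces a connected subgraph, and every pair is joined by at least one edge of G. Contracting each set to a single vertex therefore yields K_{4} as a minor, and since treewidth is minor-monotone, tw(G) ≥ tw(K_{4}) = 3. Hence tw(G) = 3 exactly.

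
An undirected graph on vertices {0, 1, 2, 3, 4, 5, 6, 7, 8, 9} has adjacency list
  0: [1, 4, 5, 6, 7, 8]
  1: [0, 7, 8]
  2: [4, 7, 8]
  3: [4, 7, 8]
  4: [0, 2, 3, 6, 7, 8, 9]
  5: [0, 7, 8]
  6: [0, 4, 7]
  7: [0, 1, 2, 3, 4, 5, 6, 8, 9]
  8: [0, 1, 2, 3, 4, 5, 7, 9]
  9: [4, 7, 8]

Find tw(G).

3

A width-3 tree decomposition is:
Bags: B1 = {0, 1, 7, 8}  B2 = {0, 4, 7, 8}  B3 = {0, 4, 6, 7}  B4 = {3, 4, 7, 8}  B5 = {4, 7, 8, 9}  B6 = {0, 5, 7, 8}  B7 = {2, 4, 7, 8}
Tree: B1–B2, B2–B3, B2–B4, B4–B5, B1–B6, B5–B7
Every bag has size at most 4, so the width is 4 − 1 = 3 and tw(G) ≤ 3. Conversely, {0, 1, 7, 8} is a clique of size 4, and the vertices of any clique must share a bag in every tree decomposition; so some bag has ≥ 4 vertices and tw(G) ≥ 3. Hence tw(G) = 3 exactly.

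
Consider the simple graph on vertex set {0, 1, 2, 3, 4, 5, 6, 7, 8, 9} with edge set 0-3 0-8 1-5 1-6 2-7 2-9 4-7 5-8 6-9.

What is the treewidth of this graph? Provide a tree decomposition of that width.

The largest bag has 2 vertices, giving width 1; this decomposition certifies tw(G) ≤ 1. Any graph with an edge has treewidth ≥ 1, and G has the edge 3–0. Hence tw(G) = 1 exactly.

Treewidth 1.
One optimal decomposition is:
Bags: B1 = {0, 3}  B2 = {0, 8}  B3 = {5, 8}  B4 = {1, 5}  B5 = {1, 6}  B6 = {6, 9}  B7 = {2, 9}  B8 = {2, 7}  B9 = {4, 7}
Tree: B1–B2, B2–B3, B3–B4, B4–B5, B5–B6, B6–B7, B7–B8, B8–B9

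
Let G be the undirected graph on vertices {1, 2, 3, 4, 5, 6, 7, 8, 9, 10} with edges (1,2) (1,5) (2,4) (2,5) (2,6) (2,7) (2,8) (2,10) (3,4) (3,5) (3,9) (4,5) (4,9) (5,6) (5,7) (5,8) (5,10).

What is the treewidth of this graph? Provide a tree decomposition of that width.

The largest bag has 3 vertices, giving width 2; this decomposition certifies tw(G) ≤ 2. On the other hand G contains the 3-clique {3, 4, 9}. A clique must lie in a single bag of any decomposition, so no decomposition can have width below 2. Therefore the treewidth is 2.

Treewidth 2.
Bags: B1 = {2, 5, 6}  B2 = {2, 4, 5}  B3 = {2, 5, 10}  B4 = {3, 4, 5}  B5 = {2, 5, 7}  B6 = {3, 4, 9}  B7 = {2, 5, 8}  B8 = {1, 2, 5}
Tree: B1–B2, B2–B3, B2–B4, B3–B5, B4–B6, B2–B7, B2–B8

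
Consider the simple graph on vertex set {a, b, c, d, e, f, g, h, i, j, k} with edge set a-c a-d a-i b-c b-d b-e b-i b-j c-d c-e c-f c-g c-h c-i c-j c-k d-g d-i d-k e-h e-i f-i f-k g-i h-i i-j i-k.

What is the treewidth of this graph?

3

A width-3 tree decomposition is:
Bags: B1 = {b, c, d, i}  B2 = {a, c, d, i}  B3 = {b, c, e, i}  B4 = {c, e, h, i}  B5 = {c, d, i, k}  B6 = {c, f, i, k}  B7 = {b, c, i, j}  B8 = {c, d, g, i}
Tree: B1–B2, B1–B3, B3–B4, B2–B5, B5–B6, B3–B7, B2–B8
The largest bag has 4 vertices, giving width 3; this decomposition certifies tw(G) ≤ 3. For the lower bound, the 4 vertices {c, d, g, i} are pairwise adjacent, and any tree decomposition puts a clique entirely inside one bag — forcing width ≥ 3. Hence tw(G) = 3 exactly.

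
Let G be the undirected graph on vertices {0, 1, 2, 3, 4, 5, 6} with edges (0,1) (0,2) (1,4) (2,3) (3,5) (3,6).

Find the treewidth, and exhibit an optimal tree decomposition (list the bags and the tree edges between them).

Treewidth 1.
One such decomposition:
Bags: B1 = {2, 3}  B2 = {0, 2}  B3 = {0, 1}  B4 = {3, 5}  B5 = {3, 6}  B6 = {1, 4}
Tree: B1–B2, B2–B3, B1–B4, B4–B5, B3–B6

Every bag has size at most 2, so the width is 2 − 1 = 1 and tw(G) ≤ 1. Since G has at least one edge (e.g. 3–2), it is not an edgeless graph, so tw(G) ≥ 1. Therefore the treewidth is 1.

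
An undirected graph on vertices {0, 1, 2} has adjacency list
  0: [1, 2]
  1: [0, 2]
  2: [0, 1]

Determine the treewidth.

A width-2 tree decomposition is:
Bags: B1 = {0, 1, 2}
Tree: (single bag)
A single bag containing all 3 vertices is trivially a valid decomposition of width 2. For the lower bound, the 3 vertices {0, 1, 2} are pairwise adjacent, and any tree decomposition puts a clique entirely inside one bag — forcing width ≥ 2. Combining the bounds, tw(G) = 2.

2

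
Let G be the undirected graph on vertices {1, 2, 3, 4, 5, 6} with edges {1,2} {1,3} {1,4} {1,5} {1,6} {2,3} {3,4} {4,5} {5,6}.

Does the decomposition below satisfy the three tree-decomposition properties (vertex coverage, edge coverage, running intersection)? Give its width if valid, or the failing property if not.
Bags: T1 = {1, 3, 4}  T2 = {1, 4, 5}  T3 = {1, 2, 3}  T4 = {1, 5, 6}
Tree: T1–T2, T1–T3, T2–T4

Yes; width 2.

Every vertex of G appears in some bag (union = {1, 2, 3, 4, 5, 6}); every edge is covered by a bag; and for each vertex v the set of bags containing v is connected in the bag tree. The decomposition is therefore valid. The largest bag has 3 vertices, so the width is 2.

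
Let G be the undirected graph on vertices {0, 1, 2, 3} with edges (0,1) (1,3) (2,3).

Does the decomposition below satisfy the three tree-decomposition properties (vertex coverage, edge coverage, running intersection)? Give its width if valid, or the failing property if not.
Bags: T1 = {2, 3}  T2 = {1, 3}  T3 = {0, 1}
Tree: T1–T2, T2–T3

Yes; width 1.

Every vertex of G appears in some bag (union = {0, 1, 2, 3}); every edge is covered by a bag; and for each vertex v the set of bags containing v is connected in the bag tree. The decomposition is therefore valid. The largest bag has 2 vertices, so the width is 1.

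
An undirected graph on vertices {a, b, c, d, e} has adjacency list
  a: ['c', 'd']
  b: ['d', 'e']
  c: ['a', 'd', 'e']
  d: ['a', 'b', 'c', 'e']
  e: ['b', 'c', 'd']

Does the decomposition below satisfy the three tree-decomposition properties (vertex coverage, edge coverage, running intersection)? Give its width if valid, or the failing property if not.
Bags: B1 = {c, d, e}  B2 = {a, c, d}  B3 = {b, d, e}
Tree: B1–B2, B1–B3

Every vertex of G appears in some bag (union = {a, b, c, d, e}); every edge is covered by a bag; and for each vertex v the set of bags containing v is connected in the bag tree. The decomposition is therefore valid. The largest bag has 3 vertices, so the width is 2.

Yes; width 2.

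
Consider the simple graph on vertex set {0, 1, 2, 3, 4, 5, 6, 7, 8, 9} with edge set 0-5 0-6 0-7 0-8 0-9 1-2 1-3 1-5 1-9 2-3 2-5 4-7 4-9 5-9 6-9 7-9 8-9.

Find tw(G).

A width-2 tree decomposition is:
Bags: B1 = {0, 6, 9}  B2 = {0, 5, 9}  B3 = {0, 7, 9}  B4 = {1, 5, 9}  B5 = {4, 7, 9}  B6 = {0, 8, 9}  B7 = {1, 2, 5}  B8 = {1, 2, 3}
Tree: B1–B2, B2–B3, B2–B4, B3–B5, B1–B6, B4–B7, B7–B8
Each bag holds 3 vertices, so the decomposition has width 2, which upper-bounds the treewidth. For the lower bound, the 3 vertices {0, 8, 9} are pairwise adjacent, and any tree decomposition puts a clique entirely inside one bag — forcing width ≥ 2. Therefore the treewidth is 2.

2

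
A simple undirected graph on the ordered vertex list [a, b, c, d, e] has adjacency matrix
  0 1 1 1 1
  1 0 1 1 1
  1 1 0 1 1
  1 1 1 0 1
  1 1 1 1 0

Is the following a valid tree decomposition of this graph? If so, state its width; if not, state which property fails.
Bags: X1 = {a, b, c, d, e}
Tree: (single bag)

Every vertex of G appears in some bag (union = {a, b, c, d, e}); every edge is covered by a bag; and for each vertex v the set of bags containing v is connected in the bag tree. The decomposition is therefore valid. The largest bag has 5 vertices, so the width is 4.

Yes; width 4.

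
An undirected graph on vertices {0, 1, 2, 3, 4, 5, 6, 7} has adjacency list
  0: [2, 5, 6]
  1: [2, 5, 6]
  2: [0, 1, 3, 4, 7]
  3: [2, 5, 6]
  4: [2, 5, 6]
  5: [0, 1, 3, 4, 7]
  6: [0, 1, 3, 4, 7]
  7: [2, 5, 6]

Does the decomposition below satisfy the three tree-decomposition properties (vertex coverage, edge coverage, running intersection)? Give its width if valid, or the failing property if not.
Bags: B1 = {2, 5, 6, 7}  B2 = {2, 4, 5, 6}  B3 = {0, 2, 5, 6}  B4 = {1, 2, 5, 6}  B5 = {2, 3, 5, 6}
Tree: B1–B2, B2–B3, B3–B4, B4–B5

Yes; width 3.

Checking the three conditions: (i) the bags cover all of {0, 1, 2, 3, 4, 5, 6, 7}; (ii) for each edge, some bag contains both endpoints; (iii) the bags containing any fixed vertex form a subtree. All hold, so the decomposition is valid with width 4 − 1 = 3.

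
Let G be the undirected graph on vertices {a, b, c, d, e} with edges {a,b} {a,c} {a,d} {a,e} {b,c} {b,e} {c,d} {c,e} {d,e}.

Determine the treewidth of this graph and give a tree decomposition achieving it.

Each bag holds 4 vertices, so the decomposition has width 3, which upper-bounds the treewidth. For the lower bound, the 4 vertices {a, c, d, e} are pairwise adjacent, and any tree decomposition puts a clique entirely inside one bag — forcing width ≥ 3. The upper and lower bounds meet at 3, so that is the treewidth.

Treewidth 3.
One such decomposition:
Bags: B1 = {a, b, c, e}  B2 = {a, c, d, e}
Tree: B1–B2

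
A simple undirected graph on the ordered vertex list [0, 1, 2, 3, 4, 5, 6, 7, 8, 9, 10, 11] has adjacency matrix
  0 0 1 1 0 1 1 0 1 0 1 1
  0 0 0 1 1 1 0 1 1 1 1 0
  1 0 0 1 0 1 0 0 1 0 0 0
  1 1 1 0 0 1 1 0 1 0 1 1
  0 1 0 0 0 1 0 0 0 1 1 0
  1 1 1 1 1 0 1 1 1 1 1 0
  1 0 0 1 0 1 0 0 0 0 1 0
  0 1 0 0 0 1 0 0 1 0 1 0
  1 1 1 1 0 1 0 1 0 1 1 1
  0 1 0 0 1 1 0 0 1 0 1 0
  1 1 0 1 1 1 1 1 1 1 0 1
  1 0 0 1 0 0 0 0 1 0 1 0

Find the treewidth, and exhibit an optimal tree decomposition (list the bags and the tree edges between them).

Every bag has size at most 5, so the width is 5 − 1 = 4 and tw(G) ≤ 4. For the lower bound, the 5 vertices {0, 3, 8, 10, 11} are pairwise adjacent, and any tree decomposition puts a clique entirely inside one bag — forcing width ≥ 4. Combining the bounds, tw(G) = 4.

Treewidth 4.
One optimal decomposition is:
Bags: B1 = {1, 5, 7, 8, 10}  B2 = {1, 3, 5, 8, 10}  B3 = {1, 5, 8, 9, 10}  B4 = {0, 3, 5, 8, 10}  B5 = {0, 2, 3, 5, 8}  B6 = {0, 3, 5, 6, 10}  B7 = {1, 4, 5, 9, 10}  B8 = {0, 3, 8, 10, 11}
Tree: B1–B2, B1–B3, B2–B4, B4–B5, B4–B6, B3–B7, B4–B8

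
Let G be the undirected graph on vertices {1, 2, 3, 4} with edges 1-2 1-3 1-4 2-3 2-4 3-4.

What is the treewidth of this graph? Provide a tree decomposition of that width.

Treewidth 3.
One optimal decomposition is:
Bags: B1 = {1, 2, 3, 4}
Tree: (single bag)

A single bag containing all 4 vertices is trivially a valid decomposition of width 3. Conversely, {1, 2, 3, 4} is a clique of size 4, and the vertices of any clique must share a bag in every tree decomposition; so some bag has ≥ 4 vertices and tw(G) ≥ 3. Therefore the treewidth is 3.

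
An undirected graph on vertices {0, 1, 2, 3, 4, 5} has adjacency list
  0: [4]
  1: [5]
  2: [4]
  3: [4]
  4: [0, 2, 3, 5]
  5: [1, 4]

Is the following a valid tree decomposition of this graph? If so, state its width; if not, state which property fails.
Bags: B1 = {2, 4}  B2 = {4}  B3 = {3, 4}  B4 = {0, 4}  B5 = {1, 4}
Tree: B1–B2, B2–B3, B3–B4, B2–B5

A tree decomposition must satisfy three properties: every vertex lies in some bag; for every edge, both endpoints lie together in some bag; and for every vertex, the bags containing it form a connected subtree. Here vertex 5 appears in no bag, so the decomposition is invalid.

No — vertex 5 appears in no bag.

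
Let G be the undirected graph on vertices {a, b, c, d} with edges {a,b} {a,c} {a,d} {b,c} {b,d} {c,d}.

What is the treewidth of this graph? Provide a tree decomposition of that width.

Treewidth 3.
Bags: B1 = {a, b, c, d}
Tree: (single bag)

A single bag containing all 4 vertices is trivially a valid decomposition of width 3. On the other hand G contains the 4-clique {a, b, c, d}. A clique must lie in a single bag of any decomposition, so no decomposition can have width below 3. The upper and lower bounds meet at 3, so that is the treewidth.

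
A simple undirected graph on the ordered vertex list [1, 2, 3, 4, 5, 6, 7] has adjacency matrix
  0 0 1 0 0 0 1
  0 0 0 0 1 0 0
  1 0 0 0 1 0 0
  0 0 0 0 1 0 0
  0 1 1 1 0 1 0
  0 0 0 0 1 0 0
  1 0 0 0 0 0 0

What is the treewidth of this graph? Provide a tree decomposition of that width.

Each bag holds 2 vertices, so the decomposition has width 1, which upper-bounds the treewidth. Since G has at least one edge (e.g. 1–3), it is not an edgeless graph, so tw(G) ≥ 1. Combining the bounds, tw(G) = 1.

Treewidth 1.
Bags: B1 = {1, 3}  B2 = {3, 5}  B3 = {5, 6}  B4 = {4, 5}  B5 = {1, 7}  B6 = {2, 5}
Tree: B1–B2, B2–B3, B3–B4, B1–B5, B4–B6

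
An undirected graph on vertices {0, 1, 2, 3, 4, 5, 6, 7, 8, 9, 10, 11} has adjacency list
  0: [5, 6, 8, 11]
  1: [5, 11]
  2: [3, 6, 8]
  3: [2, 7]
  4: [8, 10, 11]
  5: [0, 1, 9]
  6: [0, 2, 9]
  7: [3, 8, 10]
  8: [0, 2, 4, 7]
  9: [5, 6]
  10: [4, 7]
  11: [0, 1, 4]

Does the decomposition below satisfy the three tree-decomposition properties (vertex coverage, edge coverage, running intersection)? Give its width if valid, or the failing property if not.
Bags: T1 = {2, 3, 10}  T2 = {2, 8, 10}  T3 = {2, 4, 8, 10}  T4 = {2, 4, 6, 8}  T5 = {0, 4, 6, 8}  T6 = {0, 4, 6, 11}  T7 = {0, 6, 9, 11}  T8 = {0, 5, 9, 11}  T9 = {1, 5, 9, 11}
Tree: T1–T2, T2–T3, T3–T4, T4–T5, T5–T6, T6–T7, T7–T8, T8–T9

A tree decomposition must satisfy three properties: every vertex lies in some bag; for every edge, both endpoints lie together in some bag; and for every vertex, the bags containing it form a connected subtree. Here vertex 7 appears in no bag, so the decomposition is invalid.

No — vertex 7 appears in no bag.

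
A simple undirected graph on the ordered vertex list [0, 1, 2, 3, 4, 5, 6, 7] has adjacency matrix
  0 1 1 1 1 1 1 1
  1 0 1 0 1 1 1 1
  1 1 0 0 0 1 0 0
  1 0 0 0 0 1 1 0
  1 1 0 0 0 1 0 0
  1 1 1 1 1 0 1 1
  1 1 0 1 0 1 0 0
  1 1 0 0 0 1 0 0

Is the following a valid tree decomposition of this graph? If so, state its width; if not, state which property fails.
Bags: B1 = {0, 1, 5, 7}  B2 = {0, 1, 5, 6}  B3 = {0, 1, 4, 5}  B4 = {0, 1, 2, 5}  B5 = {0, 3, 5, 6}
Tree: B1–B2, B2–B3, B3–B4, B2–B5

Every vertex of G appears in some bag (union = {0, 1, 2, 3, 4, 5, 6, 7}); every edge is covered by a bag; and for each vertex v the set of bags containing v is connected in the bag tree. The decomposition is therefore valid. The largest bag has 4 vertices, so the width is 3.

Yes; width 3.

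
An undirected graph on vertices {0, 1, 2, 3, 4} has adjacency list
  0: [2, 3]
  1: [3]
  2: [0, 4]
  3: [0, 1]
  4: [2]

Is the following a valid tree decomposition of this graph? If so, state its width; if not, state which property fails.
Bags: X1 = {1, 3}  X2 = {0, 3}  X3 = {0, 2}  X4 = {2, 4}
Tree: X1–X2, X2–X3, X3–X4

Yes; width 1.

Every vertex of G appears in some bag (union = {0, 1, 2, 3, 4}); every edge is covered by a bag; and for each vertex v the set of bags containing v is connected in the bag tree. The decomposition is therefore valid. The largest bag has 2 vertices, so the width is 1.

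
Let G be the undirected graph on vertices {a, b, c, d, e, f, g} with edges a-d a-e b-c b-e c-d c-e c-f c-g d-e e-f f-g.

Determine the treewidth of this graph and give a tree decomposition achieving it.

Treewidth 2.
One optimal decomposition is:
Bags: B1 = {b, c, e}  B2 = {c, d, e}  B3 = {c, e, f}  B4 = {a, d, e}  B5 = {c, f, g}
Tree: B1–B2, B2–B3, B2–B4, B3–B5

Every bag has size at most 3, so the width is 3 − 1 = 2 and tw(G) ≤ 2. On the other hand G contains the 3-clique {c, f, g}. A clique must lie in a single bag of any decomposition, so no decomposition can have width below 2. Therefore the treewidth is 2.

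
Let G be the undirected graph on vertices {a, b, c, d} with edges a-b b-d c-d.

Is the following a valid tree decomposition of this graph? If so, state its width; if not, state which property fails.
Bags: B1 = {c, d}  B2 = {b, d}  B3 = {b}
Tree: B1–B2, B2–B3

No — vertex a appears in no bag.

A tree decomposition must satisfy three properties: every vertex lies in some bag; for every edge, both endpoints lie together in some bag; and for every vertex, the bags containing it form a connected subtree. Here vertex a appears in no bag, so the decomposition is invalid.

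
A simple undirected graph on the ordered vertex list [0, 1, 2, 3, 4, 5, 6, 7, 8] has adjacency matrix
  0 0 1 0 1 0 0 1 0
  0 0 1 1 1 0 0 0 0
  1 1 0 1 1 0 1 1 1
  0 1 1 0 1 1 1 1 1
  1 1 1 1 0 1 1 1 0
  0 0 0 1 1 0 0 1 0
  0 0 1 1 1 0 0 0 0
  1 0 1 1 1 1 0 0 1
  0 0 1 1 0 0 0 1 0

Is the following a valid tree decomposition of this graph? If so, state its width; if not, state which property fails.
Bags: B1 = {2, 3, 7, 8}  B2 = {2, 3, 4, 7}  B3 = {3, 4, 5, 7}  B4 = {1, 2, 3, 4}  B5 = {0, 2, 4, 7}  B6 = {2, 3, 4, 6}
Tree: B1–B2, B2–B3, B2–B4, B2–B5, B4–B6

Checking the three conditions: (i) the bags cover all of {0, 1, 2, 3, 4, 5, 6, 7, 8}; (ii) for each edge, some bag contains both endpoints; (iii) the bags containing any fixed vertex form a subtree. All hold, so the decomposition is valid with width 4 − 1 = 3.

Yes; width 3.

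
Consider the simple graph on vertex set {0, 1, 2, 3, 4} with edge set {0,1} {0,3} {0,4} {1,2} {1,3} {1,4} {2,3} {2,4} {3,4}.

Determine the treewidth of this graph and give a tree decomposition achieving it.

Treewidth 3.
One optimal decomposition is:
Bags: B1 = {1, 2, 3, 4}  B2 = {0, 1, 3, 4}
Tree: B1–B2

The largest bag has 4 vertices, giving width 3; this decomposition certifies tw(G) ≤ 3. On the other hand G contains the 4-clique {0, 1, 3, 4}. A clique must lie in a single bag of any decomposition, so no decomposition can have width below 3. Hence tw(G) = 3 exactly.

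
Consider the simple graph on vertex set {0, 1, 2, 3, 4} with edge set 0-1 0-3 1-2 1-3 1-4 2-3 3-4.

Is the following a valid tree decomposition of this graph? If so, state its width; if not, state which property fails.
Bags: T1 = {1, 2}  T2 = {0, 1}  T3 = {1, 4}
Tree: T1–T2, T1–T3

A tree decomposition must satisfy three properties: every vertex lies in some bag; for every edge, both endpoints lie together in some bag; and for every vertex, the bags containing it form a connected subtree. Here vertex 3 appears in no bag, so the decomposition is invalid.

No — vertex 3 appears in no bag.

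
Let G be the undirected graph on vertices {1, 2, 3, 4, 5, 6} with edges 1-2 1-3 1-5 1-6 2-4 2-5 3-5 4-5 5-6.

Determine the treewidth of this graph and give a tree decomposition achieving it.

Treewidth 2.
One such decomposition:
Bags: B1 = {1, 5, 6}  B2 = {1, 2, 5}  B3 = {2, 4, 5}  B4 = {1, 3, 5}
Tree: B1–B2, B2–B3, B2–B4

The largest bag has 3 vertices, giving width 2; this decomposition certifies tw(G) ≤ 2. Conversely, {1, 2, 5} is a clique of size 3, and the vertices of any clique must share a bag in every tree decomposition; so some bag has ≥ 3 vertices and tw(G) ≥ 2. The upper and lower bounds meet at 2, so that is the treewidth.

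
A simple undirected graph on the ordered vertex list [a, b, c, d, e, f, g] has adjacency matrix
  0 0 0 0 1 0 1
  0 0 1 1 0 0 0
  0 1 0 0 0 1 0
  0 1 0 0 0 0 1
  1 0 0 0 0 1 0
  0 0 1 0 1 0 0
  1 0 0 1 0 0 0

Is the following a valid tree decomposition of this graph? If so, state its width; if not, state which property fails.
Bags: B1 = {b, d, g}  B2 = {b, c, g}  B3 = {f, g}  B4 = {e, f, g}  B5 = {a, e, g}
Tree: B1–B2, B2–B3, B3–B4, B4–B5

A tree decomposition must satisfy three properties: every vertex lies in some bag; for every edge, both endpoints lie together in some bag; and for every vertex, the bags containing it form a connected subtree. Here edge (c,f) lies in no bag, so the decomposition is invalid.

No — edge (c,f) lies in no bag.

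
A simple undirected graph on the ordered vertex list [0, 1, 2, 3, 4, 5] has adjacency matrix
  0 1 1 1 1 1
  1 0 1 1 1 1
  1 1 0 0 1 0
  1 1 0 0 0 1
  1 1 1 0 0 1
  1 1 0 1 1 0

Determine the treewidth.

A width-3 tree decomposition is:
Bags: B1 = {0, 1, 4, 5}  B2 = {0, 1, 3, 5}  B3 = {0, 1, 2, 4}
Tree: B1–B2, B1–B3
Each bag holds 4 vertices, so the decomposition has width 3, which upper-bounds the treewidth. Conversely, {0, 1, 3, 5} is a clique of size 4, and the vertices of any clique must share a bag in every tree decomposition; so some bag has ≥ 4 vertices and tw(G) ≥ 3. Combining the bounds, tw(G) = 3.

3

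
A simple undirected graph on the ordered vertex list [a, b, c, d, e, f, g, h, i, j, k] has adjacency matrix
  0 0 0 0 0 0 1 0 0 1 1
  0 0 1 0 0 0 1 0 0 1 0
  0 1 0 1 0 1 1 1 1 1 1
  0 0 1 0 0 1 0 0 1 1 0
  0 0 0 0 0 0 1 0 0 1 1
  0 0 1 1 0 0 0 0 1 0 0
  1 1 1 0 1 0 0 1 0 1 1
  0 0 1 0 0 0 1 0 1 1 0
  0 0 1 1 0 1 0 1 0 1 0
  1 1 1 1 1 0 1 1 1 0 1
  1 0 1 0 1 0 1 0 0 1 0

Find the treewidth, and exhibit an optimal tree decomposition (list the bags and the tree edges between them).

Each bag holds 4 vertices, so the decomposition has width 3, which upper-bounds the treewidth. For the lower bound, the 4 vertices {c, d, i, j} are pairwise adjacent, and any tree decomposition puts a clique entirely inside one bag — forcing width ≥ 3. The upper and lower bounds meet at 3, so that is the treewidth.

Treewidth 3.
One optimal decomposition is:
Bags: B1 = {c, g, h, j}  B2 = {c, h, i, j}  B3 = {c, g, j, k}  B4 = {a, g, j, k}  B5 = {c, d, i, j}  B6 = {c, d, f, i}  B7 = {b, c, g, j}  B8 = {e, g, j, k}
Tree: B1–B2, B1–B3, B3–B4, B2–B5, B5–B6, B1–B7, B3–B8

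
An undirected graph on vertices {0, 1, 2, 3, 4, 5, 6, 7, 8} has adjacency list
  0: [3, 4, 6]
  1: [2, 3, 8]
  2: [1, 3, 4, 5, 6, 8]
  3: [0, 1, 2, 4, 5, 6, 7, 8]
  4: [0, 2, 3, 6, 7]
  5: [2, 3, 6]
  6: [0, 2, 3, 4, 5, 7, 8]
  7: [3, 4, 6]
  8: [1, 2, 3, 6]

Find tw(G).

A width-3 tree decomposition is:
Bags: B1 = {2, 3, 4, 6}  B2 = {3, 4, 6, 7}  B3 = {2, 3, 5, 6}  B4 = {2, 3, 6, 8}  B5 = {1, 2, 3, 8}  B6 = {0, 3, 4, 6}
Tree: B1–B2, B1–B3, B1–B4, B4–B5, B2–B6
The largest bag has 4 vertices, giving width 3; this decomposition certifies tw(G) ≤ 3. Conversely, {1, 2, 3, 8} is a clique of size 4, and the vertices of any clique must share a bag in every tree decomposition; so some bag has ≥ 4 vertices and tw(G) ≥ 3. Combining the bounds, tw(G) = 3.

3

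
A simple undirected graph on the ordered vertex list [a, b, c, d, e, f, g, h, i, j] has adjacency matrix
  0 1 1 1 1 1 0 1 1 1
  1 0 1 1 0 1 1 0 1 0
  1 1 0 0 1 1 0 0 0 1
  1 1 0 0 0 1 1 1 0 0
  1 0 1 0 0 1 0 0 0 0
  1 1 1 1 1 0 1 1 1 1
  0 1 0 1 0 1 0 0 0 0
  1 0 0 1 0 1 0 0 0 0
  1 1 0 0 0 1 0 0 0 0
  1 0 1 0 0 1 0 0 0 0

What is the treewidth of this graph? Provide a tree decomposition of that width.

Treewidth 3.
One such decomposition:
Bags: B1 = {a, b, c, f}  B2 = {a, b, d, f}  B3 = {a, d, f, h}  B4 = {a, c, f, j}  B5 = {a, c, e, f}  B6 = {b, d, f, g}  B7 = {a, b, f, i}
Tree: B1–B2, B2–B3, B1–B4, B1–B5, B2–B6, B1–B7

Each bag holds 4 vertices, so the decomposition has width 3, which upper-bounds the treewidth. Conversely, {b, d, f, g} is a clique of size 4, and the vertices of any clique must share a bag in every tree decomposition; so some bag has ≥ 4 vertices and tw(G) ≥ 3. Hence tw(G) = 3 exactly.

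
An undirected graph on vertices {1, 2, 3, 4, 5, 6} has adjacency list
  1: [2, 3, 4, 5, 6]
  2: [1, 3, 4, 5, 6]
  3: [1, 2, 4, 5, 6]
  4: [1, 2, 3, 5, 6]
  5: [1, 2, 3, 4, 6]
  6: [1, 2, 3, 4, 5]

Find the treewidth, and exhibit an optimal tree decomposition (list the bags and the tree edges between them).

With just one bag of size 6, the width is 6 − 1 = 5, so tw(G) ≤ 5. On the other hand G contains the 6-clique {1, 2, 3, 4, 5, 6}. A clique must lie in a single bag of any decomposition, so no decomposition can have width below 5. The upper and lower bounds meet at 5, so that is the treewidth.

Treewidth 5.
One optimal decomposition is:
Bags: B1 = {1, 2, 3, 4, 5, 6}
Tree: (single bag)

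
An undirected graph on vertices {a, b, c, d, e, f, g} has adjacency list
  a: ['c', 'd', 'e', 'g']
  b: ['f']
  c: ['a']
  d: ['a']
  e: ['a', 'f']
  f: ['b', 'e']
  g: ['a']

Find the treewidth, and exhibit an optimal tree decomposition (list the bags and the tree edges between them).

Every bag has size at most 2, so the width is 2 − 1 = 1 and tw(G) ≤ 1. Any graph with an edge has treewidth ≥ 1, and G has the edge e–f. The upper and lower bounds meet at 1, so that is the treewidth.

Treewidth 1.
Bags: B1 = {e, f}  B2 = {a, e}  B3 = {a, c}  B4 = {a, d}  B5 = {b, f}  B6 = {a, g}
Tree: B1–B2, B2–B3, B2–B4, B1–B5, B2–B6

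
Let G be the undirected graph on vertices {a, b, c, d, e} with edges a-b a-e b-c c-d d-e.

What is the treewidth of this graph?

A width-2 tree decomposition is:
Bags: B1 = {a, d, e}  B2 = {a, c, d}  B3 = {a, b, c}
Tree: B1–B2, B2–B3
Every bag has size at most 3, so the width is 3 − 1 = 2 and tw(G) ≤ 2. For the lower bound, G contains the cycle a–e–d–c–b–a, so G is not a forest; only forests have treewidth ≤ 1, hence tw(G) ≥ 2. Combining the bounds, tw(G) = 2.

2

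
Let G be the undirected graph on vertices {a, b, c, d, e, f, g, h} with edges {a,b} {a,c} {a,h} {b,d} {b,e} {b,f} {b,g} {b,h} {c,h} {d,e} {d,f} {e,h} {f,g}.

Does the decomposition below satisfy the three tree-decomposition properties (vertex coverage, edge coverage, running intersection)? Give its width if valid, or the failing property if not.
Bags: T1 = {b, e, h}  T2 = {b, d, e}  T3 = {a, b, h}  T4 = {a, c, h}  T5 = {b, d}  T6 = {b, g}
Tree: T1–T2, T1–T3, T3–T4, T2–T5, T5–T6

No — vertex f appears in no bag.

A tree decomposition must satisfy three properties: every vertex lies in some bag; for every edge, both endpoints lie together in some bag; and for every vertex, the bags containing it form a connected subtree. Here vertex f appears in no bag, so the decomposition is invalid.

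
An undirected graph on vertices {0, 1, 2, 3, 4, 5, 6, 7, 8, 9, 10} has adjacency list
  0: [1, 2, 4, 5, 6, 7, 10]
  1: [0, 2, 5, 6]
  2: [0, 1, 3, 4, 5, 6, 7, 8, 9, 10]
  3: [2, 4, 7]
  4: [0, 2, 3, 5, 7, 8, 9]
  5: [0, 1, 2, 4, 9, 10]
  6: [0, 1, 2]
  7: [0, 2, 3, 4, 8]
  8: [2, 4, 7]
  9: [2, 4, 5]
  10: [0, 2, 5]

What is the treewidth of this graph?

3

A width-3 tree decomposition is:
Bags: B1 = {0, 2, 4, 5}  B2 = {0, 2, 5, 10}  B3 = {0, 2, 4, 7}  B4 = {2, 4, 7, 8}  B5 = {0, 1, 2, 5}  B6 = {0, 1, 2, 6}  B7 = {2, 4, 5, 9}  B8 = {2, 3, 4, 7}
Tree: B1–B2, B1–B3, B3–B4, B1–B5, B5–B6, B1–B7, B3–B8
Each bag holds 4 vertices, so the decomposition has width 3, which upper-bounds the treewidth. For the lower bound, the 4 vertices {0, 1, 2, 5} are pairwise adjacent, and any tree decomposition puts a clique entirely inside one bag — forcing width ≥ 3. Combining the bounds, tw(G) = 3.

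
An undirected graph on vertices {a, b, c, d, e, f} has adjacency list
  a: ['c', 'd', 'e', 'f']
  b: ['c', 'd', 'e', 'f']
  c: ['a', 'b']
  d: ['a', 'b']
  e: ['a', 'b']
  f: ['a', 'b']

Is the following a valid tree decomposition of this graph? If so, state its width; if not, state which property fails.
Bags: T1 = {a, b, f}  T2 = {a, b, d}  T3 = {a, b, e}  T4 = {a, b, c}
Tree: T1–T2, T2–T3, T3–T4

Yes; width 2.

Every vertex of G appears in some bag (union = {a, b, c, d, e, f}); every edge is covered by a bag; and for each vertex v the set of bags containing v is connected in the bag tree. The decomposition is therefore valid. The largest bag has 3 vertices, so the width is 2.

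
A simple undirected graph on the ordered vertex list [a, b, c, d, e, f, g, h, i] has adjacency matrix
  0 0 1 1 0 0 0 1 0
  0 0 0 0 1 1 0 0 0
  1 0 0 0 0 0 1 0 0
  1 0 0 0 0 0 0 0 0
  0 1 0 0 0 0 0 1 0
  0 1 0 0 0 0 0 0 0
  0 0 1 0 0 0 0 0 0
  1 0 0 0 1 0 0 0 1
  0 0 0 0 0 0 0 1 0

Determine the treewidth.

A width-1 tree decomposition is:
Bags: B1 = {a, c}  B2 = {a, h}  B3 = {a, d}  B4 = {e, h}  B5 = {c, g}  B6 = {b, e}  B7 = {b, f}  B8 = {h, i}
Tree: B1–B2, B1–B3, B2–B4, B1–B5, B4–B6, B6–B7, B2–B8
The largest bag has 2 vertices, giving width 1; this decomposition certifies tw(G) ≤ 1. Since G has at least one edge (e.g. a–c), it is not an edgeless graph, so tw(G) ≥ 1. Combining the bounds, tw(G) = 1.

1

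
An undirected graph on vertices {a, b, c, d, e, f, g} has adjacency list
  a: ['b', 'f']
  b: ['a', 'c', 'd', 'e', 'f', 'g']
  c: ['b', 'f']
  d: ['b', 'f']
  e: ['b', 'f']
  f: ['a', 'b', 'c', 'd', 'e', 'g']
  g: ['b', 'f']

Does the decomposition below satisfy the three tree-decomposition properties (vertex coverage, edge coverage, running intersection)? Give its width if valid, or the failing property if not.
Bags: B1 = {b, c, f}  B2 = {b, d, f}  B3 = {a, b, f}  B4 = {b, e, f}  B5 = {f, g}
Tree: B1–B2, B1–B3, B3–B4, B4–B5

A tree decomposition must satisfy three properties: every vertex lies in some bag; for every edge, both endpoints lie together in some bag; and for every vertex, the bags containing it form a connected subtree. Here edge (b,g) lies in no bag, so the decomposition is invalid.

No — edge (b,g) lies in no bag.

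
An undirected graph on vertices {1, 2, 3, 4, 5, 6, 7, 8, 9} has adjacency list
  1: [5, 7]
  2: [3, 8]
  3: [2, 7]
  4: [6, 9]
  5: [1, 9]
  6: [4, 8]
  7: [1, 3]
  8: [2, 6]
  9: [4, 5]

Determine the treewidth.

2

A width-2 tree decomposition is:
Bags: B1 = {4, 5, 9}  B2 = {4, 5, 6}  B3 = {5, 6, 8}  B4 = {2, 5, 8}  B5 = {2, 3, 5}  B6 = {3, 5, 7}  B7 = {1, 5, 7}
Tree: B1–B2, B2–B3, B3–B4, B4–B5, B5–B6, B6–B7
Each bag holds 3 vertices, so the decomposition has width 2, which upper-bounds the treewidth. For the lower bound, G contains the cycle 5–9–4–6–8–2–3–7–1–5, so G is not a forest; only forests have treewidth ≤ 1, hence tw(G) ≥ 2. Therefore the treewidth is 2.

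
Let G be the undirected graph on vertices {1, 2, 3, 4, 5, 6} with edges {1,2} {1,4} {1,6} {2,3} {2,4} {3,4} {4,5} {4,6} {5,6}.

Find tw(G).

2

A width-2 tree decomposition is:
Bags: B1 = {1, 2, 4}  B2 = {2, 3, 4}  B3 = {1, 4, 6}  B4 = {4, 5, 6}
Tree: B1–B2, B1–B3, B3–B4
The largest bag has 3 vertices, giving width 2; this decomposition certifies tw(G) ≤ 2. For the lower bound, the 3 vertices {1, 2, 4} are pairwise adjacent, and any tree decomposition puts a clique entirely inside one bag — forcing width ≥ 2. The upper and lower bounds meet at 2, so that is the treewidth.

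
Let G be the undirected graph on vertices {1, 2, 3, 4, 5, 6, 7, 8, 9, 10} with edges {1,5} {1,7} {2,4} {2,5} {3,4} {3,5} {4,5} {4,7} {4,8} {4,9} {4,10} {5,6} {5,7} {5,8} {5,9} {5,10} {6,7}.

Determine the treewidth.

A width-2 tree decomposition is:
Bags: B1 = {1, 5, 7}  B2 = {4, 5, 7}  B3 = {4, 5, 8}  B4 = {5, 6, 7}  B5 = {2, 4, 5}  B6 = {4, 5, 9}  B7 = {3, 4, 5}  B8 = {4, 5, 10}
Tree: B1–B2, B2–B3, B2–B4, B2–B5, B2–B6, B6–B7, B3–B8
The largest bag has 3 vertices, giving width 2; this decomposition certifies tw(G) ≤ 2. Conversely, {1, 5, 7} is a clique of size 3, and the vertices of any clique must share a bag in every tree decomposition; so some bag has ≥ 3 vertices and tw(G) ≥ 2. Combining the bounds, tw(G) = 2.

2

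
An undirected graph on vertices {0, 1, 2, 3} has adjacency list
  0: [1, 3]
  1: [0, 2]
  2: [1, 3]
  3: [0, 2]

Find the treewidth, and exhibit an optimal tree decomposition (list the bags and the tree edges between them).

Treewidth 2.
One optimal decomposition is:
Bags: B1 = {0, 2, 3}  B2 = {0, 1, 2}
Tree: B1–B2

Every bag has size at most 3, so the width is 3 − 1 = 2 and tw(G) ≤ 2. For the lower bound, G contains the cycle 2–3–0–1–2, so G is not a forest; only forests have treewidth ≤ 1, hence tw(G) ≥ 2. Combining the bounds, tw(G) = 2.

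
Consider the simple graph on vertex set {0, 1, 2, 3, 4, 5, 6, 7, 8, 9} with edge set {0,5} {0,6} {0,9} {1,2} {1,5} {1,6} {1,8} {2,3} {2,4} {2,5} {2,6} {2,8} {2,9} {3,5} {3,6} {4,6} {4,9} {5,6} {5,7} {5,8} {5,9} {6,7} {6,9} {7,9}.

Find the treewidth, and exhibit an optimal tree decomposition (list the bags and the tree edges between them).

Every bag has size at most 4, so the width is 4 − 1 = 3 and tw(G) ≤ 3. On the other hand G contains the 4-clique {2, 4, 6, 9}. A clique must lie in a single bag of any decomposition, so no decomposition can have width below 3. Combining the bounds, tw(G) = 3.

Treewidth 3.
One such decomposition:
Bags: B1 = {2, 5, 6, 9}  B2 = {2, 4, 6, 9}  B3 = {2, 3, 5, 6}  B4 = {1, 2, 5, 6}  B5 = {0, 5, 6, 9}  B6 = {1, 2, 5, 8}  B7 = {5, 6, 7, 9}
Tree: B1–B2, B1–B3, B1–B4, B1–B5, B4–B6, B1–B7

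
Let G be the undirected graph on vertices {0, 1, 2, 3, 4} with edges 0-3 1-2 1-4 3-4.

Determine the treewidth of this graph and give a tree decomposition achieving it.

Every bag has size at most 2, so the width is 2 − 1 = 1 and tw(G) ≤ 1. G has an edge, so its treewidth is at least 1. Hence tw(G) = 1 exactly.

Treewidth 1.
One such decomposition:
Bags: B1 = {1, 2}  B2 = {1, 4}  B3 = {3, 4}  B4 = {0, 3}
Tree: B1–B2, B2–B3, B3–B4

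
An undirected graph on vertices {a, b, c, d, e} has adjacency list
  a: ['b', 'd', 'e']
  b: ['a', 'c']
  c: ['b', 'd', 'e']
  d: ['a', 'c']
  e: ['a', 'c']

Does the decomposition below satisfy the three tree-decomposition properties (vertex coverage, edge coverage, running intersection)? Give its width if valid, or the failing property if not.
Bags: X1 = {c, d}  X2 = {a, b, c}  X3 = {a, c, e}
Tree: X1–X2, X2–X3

A tree decomposition must satisfy three properties: every vertex lies in some bag; for every edge, both endpoints lie together in some bag; and for every vertex, the bags containing it form a connected subtree. Here edge (a,d) lies in no bag, so the decomposition is invalid.

No — edge (a,d) lies in no bag.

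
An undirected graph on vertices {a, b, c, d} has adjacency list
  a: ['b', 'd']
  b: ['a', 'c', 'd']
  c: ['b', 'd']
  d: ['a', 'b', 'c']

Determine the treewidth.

2

A width-2 tree decomposition is:
Bags: B1 = {a, b, d}  B2 = {b, c, d}
Tree: B1–B2
The largest bag has 3 vertices, giving width 2; this decomposition certifies tw(G) ≤ 2. Conversely, {b, c, d} is a clique of size 3, and the vertices of any clique must share a bag in every tree decomposition; so some bag has ≥ 3 vertices and tw(G) ≥ 2. Hence tw(G) = 2 exactly.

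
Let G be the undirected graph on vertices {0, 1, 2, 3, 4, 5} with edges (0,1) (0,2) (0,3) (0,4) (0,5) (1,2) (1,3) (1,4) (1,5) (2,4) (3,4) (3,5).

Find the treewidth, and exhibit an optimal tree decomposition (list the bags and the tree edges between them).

Each bag holds 4 vertices, so the decomposition has width 3, which upper-bounds the treewidth. On the other hand G contains the 4-clique {0, 1, 2, 4}. A clique must lie in a single bag of any decomposition, so no decomposition can have width below 3. Therefore the treewidth is 3.

Treewidth 3.
One such decomposition:
Bags: B1 = {0, 1, 3, 4}  B2 = {0, 1, 3, 5}  B3 = {0, 1, 2, 4}
Tree: B1–B2, B1–B3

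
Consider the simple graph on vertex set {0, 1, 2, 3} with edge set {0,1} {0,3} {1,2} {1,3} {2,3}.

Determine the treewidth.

A width-2 tree decomposition is:
Bags: B1 = {0, 1, 3}  B2 = {1, 2, 3}
Tree: B1–B2
Each bag holds 3 vertices, so the decomposition has width 2, which upper-bounds the treewidth. On the other hand G contains the 3-clique {0, 1, 3}. A clique must lie in a single bag of any decomposition, so no decomposition can have width below 2. Combining the bounds, tw(G) = 2.

2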